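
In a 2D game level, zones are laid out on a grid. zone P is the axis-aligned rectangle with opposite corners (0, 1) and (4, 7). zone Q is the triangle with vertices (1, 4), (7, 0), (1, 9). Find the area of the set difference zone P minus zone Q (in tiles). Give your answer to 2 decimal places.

|zone P| = 24, |zone P∩zone Q| = 9.9167.
|zone P ∖ zone Q| = |zone P| − |zone P∩zone Q| = 24 − 9.9167 = 14.08.

14.08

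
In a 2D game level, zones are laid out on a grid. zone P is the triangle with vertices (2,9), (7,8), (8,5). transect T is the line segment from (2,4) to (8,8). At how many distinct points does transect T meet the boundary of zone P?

2

The segment meets the boundary at (5.75,6.5), (7.182,7.455).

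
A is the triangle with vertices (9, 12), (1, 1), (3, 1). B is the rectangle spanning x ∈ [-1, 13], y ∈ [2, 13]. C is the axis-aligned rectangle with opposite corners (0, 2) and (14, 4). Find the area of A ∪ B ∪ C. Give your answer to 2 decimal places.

157.91

By inclusion–exclusion:
Individual areas: |A| = 11, |B| = 154, |C| = 28.
|A∩B| = 9.0909.
|A∩C| = 3.2727.
|B∩C|: x∈[0,13], y∈[2,4] → 13·2 = 26.
|A∩B∩C| = 3.2727.
|A ∪ B ∪ C| = 193 − 38.3636 + 3.2727 = 157.91.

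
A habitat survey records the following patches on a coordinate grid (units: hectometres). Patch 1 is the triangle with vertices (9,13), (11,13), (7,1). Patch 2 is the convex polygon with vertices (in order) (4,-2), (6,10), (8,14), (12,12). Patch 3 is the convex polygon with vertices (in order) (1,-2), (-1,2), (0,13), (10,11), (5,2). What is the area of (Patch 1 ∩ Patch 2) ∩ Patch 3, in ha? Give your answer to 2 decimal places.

The region (Patch 1 ∩ Patch 2) ∩ Patch 3 is the polygon with vertices (8.71,11.258), (10,11), (8.095,7.571).
By the shoelace formula its area is 2.46.

2.46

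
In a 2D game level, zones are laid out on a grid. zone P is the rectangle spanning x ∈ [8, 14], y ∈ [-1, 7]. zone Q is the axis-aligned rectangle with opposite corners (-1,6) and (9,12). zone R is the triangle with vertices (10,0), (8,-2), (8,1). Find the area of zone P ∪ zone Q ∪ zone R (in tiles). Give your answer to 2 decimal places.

By inclusion–exclusion:
Individual areas: |zone P| = 48, |zone Q| = 60, |zone R| = 3.
|zone P∩zone Q|: x∈[8,9], y∈[6,7] → 1·1 = 1.
|zone P∩zone R| = 2.5.
|zone Q∩zone R| = 0.
|zone P∩zone Q∩zone R| = 0.
|zone P ∪ zone Q ∪ zone R| = 111 − 3.5 + 0 = 107.50.

107.50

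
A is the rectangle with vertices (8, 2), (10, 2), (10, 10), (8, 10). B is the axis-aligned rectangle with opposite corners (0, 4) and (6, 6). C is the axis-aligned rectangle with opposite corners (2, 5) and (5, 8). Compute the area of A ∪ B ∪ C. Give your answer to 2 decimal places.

By inclusion–exclusion:
Individual areas: |A| = 16, |B| = 12, |C| = 9.
|A∩B| = 0 (no overlap).
|A∩C| = 0 (no overlap).
|B∩C|: x∈[2,5], y∈[5,6] → 3·1 = 3.
|A∩B∩C| = 0.
|A ∪ B ∪ C| = 37 − 3 + 0 = 34.00.

34.00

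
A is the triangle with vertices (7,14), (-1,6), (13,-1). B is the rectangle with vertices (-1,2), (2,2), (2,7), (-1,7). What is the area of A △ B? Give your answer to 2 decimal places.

89.50

|A| = 84, |B| = 15, |A∩B| = 4.75.
|A △ B| = |A| + |B| − 2·|A∩B| = 84 + 15 − 9.5 = 89.50.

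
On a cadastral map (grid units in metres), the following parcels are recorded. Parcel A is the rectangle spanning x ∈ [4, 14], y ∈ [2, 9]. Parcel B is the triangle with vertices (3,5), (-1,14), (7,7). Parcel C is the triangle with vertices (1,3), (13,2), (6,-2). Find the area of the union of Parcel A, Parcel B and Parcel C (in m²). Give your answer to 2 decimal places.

110.16

By inclusion–exclusion:
Individual areas: |Parcel A| = 70, |Parcel B| = 22, |Parcel C| = 27.5.
|Parcel A∩Parcel B| = 5.9643.
|Parcel A∩Parcel C| = 3.375.
|Parcel B∩Parcel C| = 0.
|Parcel A∩Parcel B∩Parcel C| = 0.
|Parcel A ∪ Parcel B ∪ Parcel C| = 119.5 − 9.3393 + 0 = 110.16.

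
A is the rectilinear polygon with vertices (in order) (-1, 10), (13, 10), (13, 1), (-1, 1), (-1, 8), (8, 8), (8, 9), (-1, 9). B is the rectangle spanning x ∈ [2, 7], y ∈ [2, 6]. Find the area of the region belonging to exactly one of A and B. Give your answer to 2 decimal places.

|A| = 117, |B| = 20, |A∩B| = 20.
|A △ B| = |A| + |B| − 2·|A∩B| = 117 + 20 − 40 = 97.00.

97.00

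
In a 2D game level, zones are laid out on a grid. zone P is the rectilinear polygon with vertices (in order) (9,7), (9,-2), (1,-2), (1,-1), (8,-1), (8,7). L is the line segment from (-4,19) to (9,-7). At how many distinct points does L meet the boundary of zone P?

The segment meets the boundary at (6.5,-2), (6,-1).

2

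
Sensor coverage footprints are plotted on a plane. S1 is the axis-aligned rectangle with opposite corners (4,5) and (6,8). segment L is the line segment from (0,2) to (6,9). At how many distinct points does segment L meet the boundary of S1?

The segment meets the boundary at (5.143,8), (4,6.667).

2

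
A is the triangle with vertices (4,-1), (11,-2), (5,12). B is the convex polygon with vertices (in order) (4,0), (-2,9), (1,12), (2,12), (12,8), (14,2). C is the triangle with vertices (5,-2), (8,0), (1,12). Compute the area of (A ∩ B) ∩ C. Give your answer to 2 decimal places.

10.07

The region (A ∩ B) ∩ C is the polygon with vertices (4.405,0.081), (4.152,0.97), (4.534,5.942), (7.582,0.716).
By the shoelace formula its area is 10.07.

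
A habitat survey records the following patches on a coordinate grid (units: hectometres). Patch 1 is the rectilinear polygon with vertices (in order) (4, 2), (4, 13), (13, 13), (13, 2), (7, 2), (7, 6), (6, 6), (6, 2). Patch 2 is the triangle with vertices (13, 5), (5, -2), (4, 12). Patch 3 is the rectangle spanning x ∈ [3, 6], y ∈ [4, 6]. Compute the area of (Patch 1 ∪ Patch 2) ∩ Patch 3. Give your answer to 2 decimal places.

The region (Patch 1 ∪ Patch 2) ∩ Patch 3 is the polygon with vertices (4,6), (6,6), (6,4), (4,4).
By the shoelace formula its area is 4.00.

4.00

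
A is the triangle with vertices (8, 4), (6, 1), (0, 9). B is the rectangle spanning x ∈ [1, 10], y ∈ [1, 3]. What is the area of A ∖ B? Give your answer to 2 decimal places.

14.17

|A| = 17, |A∩B| = 2.8333.
|A ∖ B| = |A| − |A∩B| = 17 − 2.8333 = 14.17.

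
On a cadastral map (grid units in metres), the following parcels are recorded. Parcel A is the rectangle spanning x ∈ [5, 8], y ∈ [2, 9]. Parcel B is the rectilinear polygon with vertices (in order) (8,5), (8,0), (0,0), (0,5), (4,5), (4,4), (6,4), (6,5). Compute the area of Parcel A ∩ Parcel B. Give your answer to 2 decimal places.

The intersection is the polygon with vertices (8,2), (5,2), (5,4), (6,4), (6,5), (8,5).
By the shoelace formula its area is 8.00.

8.00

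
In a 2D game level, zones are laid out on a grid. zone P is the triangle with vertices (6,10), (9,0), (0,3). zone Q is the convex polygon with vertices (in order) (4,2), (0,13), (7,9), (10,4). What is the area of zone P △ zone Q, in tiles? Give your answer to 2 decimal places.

|zone P| = 40.5, |zone Q| = 48.5, |zone P∩zone Q| = 24.3465.
|zone P △ zone Q| = |zone P| + |zone Q| − 2·|zone P∩zone Q| = 40.5 + 48.5 − 48.6931 = 40.31.

40.31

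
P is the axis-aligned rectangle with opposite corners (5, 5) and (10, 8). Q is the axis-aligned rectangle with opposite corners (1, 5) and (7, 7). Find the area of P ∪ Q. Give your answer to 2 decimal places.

23.00

By inclusion–exclusion:
Individual areas: |P| = 15, |Q| = 12.
|P∩Q|: x∈[5,7], y∈[5,7] → 2·2 = 4.
|P ∪ Q| = 27 − 4 = 23.00.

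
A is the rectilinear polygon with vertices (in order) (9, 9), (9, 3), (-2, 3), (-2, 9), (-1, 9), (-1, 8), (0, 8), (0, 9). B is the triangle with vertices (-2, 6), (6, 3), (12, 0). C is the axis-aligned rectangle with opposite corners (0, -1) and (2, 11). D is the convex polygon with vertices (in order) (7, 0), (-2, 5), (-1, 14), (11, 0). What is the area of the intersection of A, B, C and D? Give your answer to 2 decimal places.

The intersection is the polygon with vertices (0,5.25), (2,4.5), (2,4.286), (0,5.143).
By the shoelace formula its area is 0.32.

0.32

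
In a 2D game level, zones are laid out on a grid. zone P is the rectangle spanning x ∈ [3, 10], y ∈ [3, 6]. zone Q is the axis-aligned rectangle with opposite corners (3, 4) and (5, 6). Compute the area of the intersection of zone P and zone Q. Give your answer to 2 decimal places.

|zone P∩zone Q|: x∈[3,5], y∈[4,6] → 2·2 = 4.

4.00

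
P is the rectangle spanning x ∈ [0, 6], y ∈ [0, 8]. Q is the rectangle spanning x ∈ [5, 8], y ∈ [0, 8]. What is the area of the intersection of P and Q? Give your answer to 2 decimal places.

|P∩Q|: x∈[5,6], y∈[0,8] → 1·8 = 8.

8.00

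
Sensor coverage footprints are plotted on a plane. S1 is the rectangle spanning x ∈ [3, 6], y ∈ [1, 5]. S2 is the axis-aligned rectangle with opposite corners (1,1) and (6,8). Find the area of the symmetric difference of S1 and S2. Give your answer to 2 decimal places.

|S1∩S2|: x∈[3,6], y∈[1,5] → 3·4 = 12.
|S1 △ S2| = |S1| + |S2| − 2·|S1∩S2| = 12 + 35 − 24 = 23.00.

23.00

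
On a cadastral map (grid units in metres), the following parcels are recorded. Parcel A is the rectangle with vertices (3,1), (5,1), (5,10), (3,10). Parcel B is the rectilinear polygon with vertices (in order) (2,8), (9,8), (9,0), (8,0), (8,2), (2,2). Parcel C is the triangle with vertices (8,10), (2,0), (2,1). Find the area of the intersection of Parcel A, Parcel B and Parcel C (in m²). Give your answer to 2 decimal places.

The intersection is the polygon with vertices (3,2), (3,2.5), (5,5.5), (5,5), (3.2,2).
By the shoelace formula its area is 1.30.

1.30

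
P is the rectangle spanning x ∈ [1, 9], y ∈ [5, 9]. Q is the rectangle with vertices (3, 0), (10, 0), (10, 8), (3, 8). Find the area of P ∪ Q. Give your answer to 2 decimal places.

By inclusion–exclusion:
Individual areas: |P| = 32, |Q| = 56.
|P∩Q|: x∈[3,9], y∈[5,8] → 6·3 = 18.
|P ∪ Q| = 88 − 18 = 70.00.

70.00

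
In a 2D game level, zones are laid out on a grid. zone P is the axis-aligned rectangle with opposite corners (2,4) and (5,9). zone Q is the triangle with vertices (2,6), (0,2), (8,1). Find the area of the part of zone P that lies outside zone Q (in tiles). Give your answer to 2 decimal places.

12.60

|zone P| = 15, |zone P∩zone Q| = 2.4.
|zone P ∖ zone Q| = |zone P| − |zone P∩zone Q| = 15 − 2.4 = 12.60.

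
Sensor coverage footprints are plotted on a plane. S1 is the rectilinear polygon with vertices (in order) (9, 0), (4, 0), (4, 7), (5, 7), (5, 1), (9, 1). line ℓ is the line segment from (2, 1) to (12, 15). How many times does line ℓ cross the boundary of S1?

2

The segment meets the boundary at (5,5.2), (4,3.8).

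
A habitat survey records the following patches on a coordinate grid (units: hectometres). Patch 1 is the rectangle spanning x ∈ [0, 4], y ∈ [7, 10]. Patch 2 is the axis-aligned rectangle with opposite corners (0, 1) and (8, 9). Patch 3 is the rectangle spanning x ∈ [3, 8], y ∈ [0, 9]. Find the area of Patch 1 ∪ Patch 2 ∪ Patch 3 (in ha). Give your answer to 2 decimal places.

By inclusion–exclusion:
Individual areas: |Patch 1| = 12, |Patch 2| = 64, |Patch 3| = 45.
|Patch 1∩Patch 2|: x∈[0,4], y∈[7,9] → 4·2 = 8.
|Patch 1∩Patch 3|: x∈[3,4], y∈[7,9] → 1·2 = 2.
|Patch 2∩Patch 3|: x∈[3,8], y∈[1,9] → 5·8 = 40.
|Patch 1∩Patch 2∩Patch 3| = 2.
|Patch 1 ∪ Patch 2 ∪ Patch 3| = 121 − 50 + 2 = 73.00.

73.00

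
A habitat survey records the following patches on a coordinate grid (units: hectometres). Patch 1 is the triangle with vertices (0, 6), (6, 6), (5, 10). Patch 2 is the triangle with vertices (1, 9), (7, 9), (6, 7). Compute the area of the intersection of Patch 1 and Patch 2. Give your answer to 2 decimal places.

The intersection is the polygon with vertices (5.722,7.111), (2.833,8.267), (3.75,9), (5.25,9).
By the shoelace formula its area is 3.01.

3.01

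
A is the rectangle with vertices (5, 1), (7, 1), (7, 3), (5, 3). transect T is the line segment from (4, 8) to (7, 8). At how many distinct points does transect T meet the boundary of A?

The segment lies entirely outside A and never meets its boundary.

0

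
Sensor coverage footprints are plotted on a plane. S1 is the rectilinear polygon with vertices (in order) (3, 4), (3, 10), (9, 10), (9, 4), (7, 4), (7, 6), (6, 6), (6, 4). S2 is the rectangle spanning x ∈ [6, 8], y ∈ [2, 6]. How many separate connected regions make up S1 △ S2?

1

S1 △ S2 is a single connected region.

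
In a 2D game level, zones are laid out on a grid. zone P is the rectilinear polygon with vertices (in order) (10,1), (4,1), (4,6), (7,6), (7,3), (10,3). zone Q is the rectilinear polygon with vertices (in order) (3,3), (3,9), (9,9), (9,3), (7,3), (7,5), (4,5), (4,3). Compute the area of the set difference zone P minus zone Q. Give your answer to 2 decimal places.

|zone P| = 21, |zone P∩zone Q| = 3.
|zone P ∖ zone Q| = |zone P| − |zone P∩zone Q| = 21 − 3 = 18.00.

18.00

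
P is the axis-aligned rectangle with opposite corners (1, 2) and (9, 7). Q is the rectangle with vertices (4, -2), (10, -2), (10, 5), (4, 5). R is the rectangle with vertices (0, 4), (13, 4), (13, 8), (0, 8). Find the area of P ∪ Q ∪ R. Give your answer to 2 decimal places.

By inclusion–exclusion:
Individual areas: |P| = 40, |Q| = 42, |R| = 52.
|P∩Q|: x∈[4,9], y∈[2,5] → 5·3 = 15.
|P∩R|: x∈[1,9], y∈[4,7] → 8·3 = 24.
|Q∩R|: x∈[4,10], y∈[4,5] → 6·1 = 6.
|P∩Q∩R| = 5.
|P ∪ Q ∪ R| = 134 − 45 + 5 = 94.00.

94.00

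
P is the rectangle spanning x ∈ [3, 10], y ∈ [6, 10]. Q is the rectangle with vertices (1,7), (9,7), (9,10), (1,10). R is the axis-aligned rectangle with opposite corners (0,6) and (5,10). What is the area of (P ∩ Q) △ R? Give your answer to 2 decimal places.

|P ∩ Q| = 18.
|(P ∩ Q) ∩ R| = 6.
|(P ∩ Q) △ R| = 18 + 20 − 12 = 26.00.

26.00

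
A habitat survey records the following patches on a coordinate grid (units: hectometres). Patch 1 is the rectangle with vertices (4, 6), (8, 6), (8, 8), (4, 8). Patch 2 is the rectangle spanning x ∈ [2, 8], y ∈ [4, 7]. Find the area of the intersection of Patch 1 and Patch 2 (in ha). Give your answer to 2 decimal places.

|Patch 1∩Patch 2|: x∈[4,8], y∈[6,7] → 4·1 = 4.

4.00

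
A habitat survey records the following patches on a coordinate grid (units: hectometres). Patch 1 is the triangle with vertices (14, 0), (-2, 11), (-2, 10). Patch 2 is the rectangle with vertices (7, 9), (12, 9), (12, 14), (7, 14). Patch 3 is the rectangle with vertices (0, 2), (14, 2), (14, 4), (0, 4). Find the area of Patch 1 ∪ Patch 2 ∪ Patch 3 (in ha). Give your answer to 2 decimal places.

60.13

By inclusion–exclusion:
Individual areas: |Patch 1| = 8, |Patch 2| = 25, |Patch 3| = 28.
|Patch 1∩Patch 2| = 0.
|Patch 1∩Patch 3| = 0.8727.
|Patch 2∩Patch 3| = 0 (no overlap).
|Patch 1∩Patch 2∩Patch 3| = 0.
|Patch 1 ∪ Patch 2 ∪ Patch 3| = 61 − 0.8727 + 0 = 60.13.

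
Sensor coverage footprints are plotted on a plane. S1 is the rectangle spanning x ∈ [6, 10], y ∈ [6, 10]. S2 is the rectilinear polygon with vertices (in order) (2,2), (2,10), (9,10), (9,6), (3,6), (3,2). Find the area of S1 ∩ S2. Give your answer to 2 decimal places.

The intersection is the polygon with vertices (9,10), (9,6), (6,6), (6,10).
By the shoelace formula its area is 12.00.

12.00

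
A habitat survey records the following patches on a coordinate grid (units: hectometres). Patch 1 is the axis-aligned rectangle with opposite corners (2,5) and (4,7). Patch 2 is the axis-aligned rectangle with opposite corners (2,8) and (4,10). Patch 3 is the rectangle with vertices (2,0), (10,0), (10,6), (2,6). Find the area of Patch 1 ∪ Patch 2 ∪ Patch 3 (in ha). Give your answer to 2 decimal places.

By inclusion–exclusion:
Individual areas: |Patch 1| = 4, |Patch 2| = 4, |Patch 3| = 48.
|Patch 1∩Patch 2| = 0 (no overlap).
|Patch 1∩Patch 3|: x∈[2,4], y∈[5,6] → 2·1 = 2.
|Patch 2∩Patch 3| = 0 (no overlap).
|Patch 1∩Patch 2∩Patch 3| = 0.
|Patch 1 ∪ Patch 2 ∪ Patch 3| = 56 − 2 + 0 = 54.00.

54.00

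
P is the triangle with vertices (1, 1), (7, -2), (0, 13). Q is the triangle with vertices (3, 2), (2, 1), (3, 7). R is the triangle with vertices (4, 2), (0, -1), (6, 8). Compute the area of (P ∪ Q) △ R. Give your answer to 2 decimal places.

32.33

|P ∪ Q| = 34.5113.
|(P ∪ Q) ∩ R| = 5.5911.
|(P ∪ Q) △ R| = 34.5113 + 9 − 11.1822 = 32.33.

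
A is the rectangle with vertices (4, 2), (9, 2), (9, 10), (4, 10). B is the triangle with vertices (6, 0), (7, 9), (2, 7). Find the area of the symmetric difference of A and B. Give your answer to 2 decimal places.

|A| = 40, |B| = 21.5, |A∩B| = 15.8349.
|A △ B| = |A| + |B| − 2·|A∩B| = 40 + 21.5 − 31.6698 = 29.83.

29.83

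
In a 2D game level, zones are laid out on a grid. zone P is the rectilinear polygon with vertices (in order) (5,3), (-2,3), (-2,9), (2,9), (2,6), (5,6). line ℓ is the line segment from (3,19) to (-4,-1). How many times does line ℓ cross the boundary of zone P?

2

The segment meets the boundary at (-2,4.714), (-0.5,9).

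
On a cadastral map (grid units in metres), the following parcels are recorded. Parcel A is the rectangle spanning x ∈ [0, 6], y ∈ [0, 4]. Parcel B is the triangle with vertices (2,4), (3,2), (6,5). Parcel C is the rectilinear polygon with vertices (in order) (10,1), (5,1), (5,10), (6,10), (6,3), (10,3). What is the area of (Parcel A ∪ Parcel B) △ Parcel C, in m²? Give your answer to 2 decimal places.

35.75

|Parcel A ∪ Parcel B| = 25.5.
|(Parcel A ∪ Parcel B) ∩ Parcel C| = 3.375.
|(Parcel A ∪ Parcel B) △ Parcel C| = 25.5 + 17 − 6.75 = 35.75.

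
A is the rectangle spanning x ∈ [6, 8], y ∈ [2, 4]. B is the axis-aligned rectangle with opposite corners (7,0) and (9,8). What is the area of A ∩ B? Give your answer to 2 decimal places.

2.00

|A∩B|: x∈[7,8], y∈[2,4] → 1·2 = 2.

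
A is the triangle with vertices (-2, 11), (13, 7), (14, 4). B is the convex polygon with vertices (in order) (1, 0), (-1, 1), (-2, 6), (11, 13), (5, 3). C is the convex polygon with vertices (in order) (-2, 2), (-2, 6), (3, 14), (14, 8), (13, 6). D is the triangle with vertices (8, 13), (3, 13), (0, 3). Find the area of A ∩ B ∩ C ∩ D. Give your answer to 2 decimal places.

0.96

The intersection is the polygon with vertices (3.123,8.759), (4.21,9.344), (4.923,9.154), (4.222,8.278).
By the shoelace formula its area is 0.96.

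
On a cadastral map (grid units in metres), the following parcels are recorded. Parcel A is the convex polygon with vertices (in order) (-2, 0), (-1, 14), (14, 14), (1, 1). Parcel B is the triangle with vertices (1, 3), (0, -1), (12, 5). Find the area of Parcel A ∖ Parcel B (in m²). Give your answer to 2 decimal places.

|Parcel A| = 118, |Parcel A∩Parcel B| = 2.9899.
|Parcel A ∖ Parcel B| = |Parcel A| − |Parcel A∩Parcel B| = 118 − 2.9899 = 115.01.

115.01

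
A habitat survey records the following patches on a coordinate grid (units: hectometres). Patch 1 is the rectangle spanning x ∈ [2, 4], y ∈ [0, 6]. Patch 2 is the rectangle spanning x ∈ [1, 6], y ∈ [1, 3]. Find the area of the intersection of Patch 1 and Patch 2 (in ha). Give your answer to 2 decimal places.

4.00

|Patch 1∩Patch 2|: x∈[2,4], y∈[1,3] → 2·2 = 4.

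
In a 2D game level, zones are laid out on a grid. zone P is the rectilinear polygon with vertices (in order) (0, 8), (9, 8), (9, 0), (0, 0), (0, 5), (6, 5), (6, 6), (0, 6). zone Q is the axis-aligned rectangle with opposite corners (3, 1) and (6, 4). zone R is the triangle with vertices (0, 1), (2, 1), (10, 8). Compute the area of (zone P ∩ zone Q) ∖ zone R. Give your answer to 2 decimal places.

|zone P ∩ zone Q| = 9.
|(zone P ∩ zone Q) ∩ zone R| = 2.0018.
|(zone P ∩ zone Q) ∖ zone R| = 9 − 2.0018 = 7.00.

7.00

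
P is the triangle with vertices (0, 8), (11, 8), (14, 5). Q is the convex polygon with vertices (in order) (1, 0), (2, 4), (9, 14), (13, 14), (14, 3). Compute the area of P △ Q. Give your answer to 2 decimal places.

|P| = 16.5, |Q| = 110, |P∩Q| = 14.3388.
|P △ Q| = |P| + |Q| − 2·|P∩Q| = 16.5 + 110 − 28.6777 = 97.82.

97.82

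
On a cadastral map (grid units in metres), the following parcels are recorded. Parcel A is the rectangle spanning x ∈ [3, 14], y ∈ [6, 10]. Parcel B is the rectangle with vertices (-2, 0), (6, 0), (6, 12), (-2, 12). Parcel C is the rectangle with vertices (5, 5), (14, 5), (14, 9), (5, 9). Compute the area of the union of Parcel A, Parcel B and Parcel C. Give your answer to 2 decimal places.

136.00

By inclusion–exclusion:
Individual areas: |Parcel A| = 44, |Parcel B| = 96, |Parcel C| = 36.
|Parcel A∩Parcel B|: x∈[3,6], y∈[6,10] → 3·4 = 12.
|Parcel A∩Parcel C|: x∈[5,14], y∈[6,9] → 9·3 = 27.
|Parcel B∩Parcel C|: x∈[5,6], y∈[5,9] → 1·4 = 4.
|Parcel A∩Parcel B∩Parcel C| = 3.
|Parcel A ∪ Parcel B ∪ Parcel C| = 176 − 43 + 3 = 136.00.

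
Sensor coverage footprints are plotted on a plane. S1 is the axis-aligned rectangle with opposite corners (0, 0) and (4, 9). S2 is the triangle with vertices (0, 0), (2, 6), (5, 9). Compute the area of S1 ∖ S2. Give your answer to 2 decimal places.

30.40

|S1| = 36, |S1∩S2| = 5.6.
|S1 ∖ S2| = |S1| − |S1∩S2| = 36 − 5.6 = 30.40.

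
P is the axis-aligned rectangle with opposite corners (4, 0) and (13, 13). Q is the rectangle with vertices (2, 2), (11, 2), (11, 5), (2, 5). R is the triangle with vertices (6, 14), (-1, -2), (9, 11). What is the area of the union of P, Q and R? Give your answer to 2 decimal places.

132.45

By inclusion–exclusion:
Individual areas: |P| = 117, |Q| = 27, |R| = 34.5.
|P∩Q|: x∈[4,11], y∈[2,5] → 7·3 = 21.
|P∩R| = 21.4598.
|Q∩R| = 3.6878.
|P∩Q∩R| = 0.0962.
|P ∪ Q ∪ R| = 178.5 − 46.1477 + 0.0962 = 132.45.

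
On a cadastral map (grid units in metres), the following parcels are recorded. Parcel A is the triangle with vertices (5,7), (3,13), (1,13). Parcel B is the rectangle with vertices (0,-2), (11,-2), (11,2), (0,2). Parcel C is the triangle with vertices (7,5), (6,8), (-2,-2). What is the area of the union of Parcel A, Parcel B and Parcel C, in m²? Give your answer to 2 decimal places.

By inclusion–exclusion:
Individual areas: |Parcel A| = 6, |Parcel B| = 44, |Parcel C| = 17.
|Parcel A∩Parcel B| = 0.
|Parcel A∩Parcel C| = 0.
|Parcel B∩Parcel C| = 2.9413.
|Parcel A∩Parcel B∩Parcel C| = 0.
|Parcel A ∪ Parcel B ∪ Parcel C| = 67 − 2.9413 + 0 = 64.06.

64.06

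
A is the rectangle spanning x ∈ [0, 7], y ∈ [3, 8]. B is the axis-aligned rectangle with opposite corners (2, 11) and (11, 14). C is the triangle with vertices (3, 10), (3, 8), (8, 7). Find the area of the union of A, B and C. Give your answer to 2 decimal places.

65.53

By inclusion–exclusion:
Individual areas: |A| = 35, |B| = 27, |C| = 5.
|A∩B| = 0 (no overlap).
|A∩C| = 1.4667.
|B∩C| = 0.
|A∩B∩C| = 0.
|A ∪ B ∪ C| = 67 − 1.4667 + 0 = 65.53.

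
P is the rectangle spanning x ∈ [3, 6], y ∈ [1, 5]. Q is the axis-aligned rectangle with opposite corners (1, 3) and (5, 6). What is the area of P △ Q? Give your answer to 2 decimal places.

16.00

|P∩Q|: x∈[3,5], y∈[3,5] → 2·2 = 4.
|P △ Q| = |P| + |Q| − 2·|P∩Q| = 12 + 12 − 8 = 16.00.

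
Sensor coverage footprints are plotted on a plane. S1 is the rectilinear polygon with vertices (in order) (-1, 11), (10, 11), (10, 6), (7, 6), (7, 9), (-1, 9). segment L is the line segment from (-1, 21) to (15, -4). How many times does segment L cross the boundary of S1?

The segment meets the boundary at (8.6,6), (7,8.5), (6.68,9), (5.4,11).

4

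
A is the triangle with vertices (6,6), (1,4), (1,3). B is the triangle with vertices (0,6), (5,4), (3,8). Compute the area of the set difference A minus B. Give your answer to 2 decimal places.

2.04

|A| = 2.5, |A∩B| = 0.4636.
|A ∖ B| = |A| − |A∩B| = 2.5 − 0.4636 = 2.04.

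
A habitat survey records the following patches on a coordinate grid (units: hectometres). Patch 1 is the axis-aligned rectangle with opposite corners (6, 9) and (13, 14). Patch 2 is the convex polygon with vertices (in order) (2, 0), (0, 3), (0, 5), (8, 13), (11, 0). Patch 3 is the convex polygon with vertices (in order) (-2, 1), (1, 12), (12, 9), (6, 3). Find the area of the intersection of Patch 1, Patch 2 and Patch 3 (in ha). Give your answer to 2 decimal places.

The intersection is the polygon with vertices (6,10.636), (8.716,9.896), (8.923,9), (6,9).
By the shoelace formula its area is 3.53.

3.53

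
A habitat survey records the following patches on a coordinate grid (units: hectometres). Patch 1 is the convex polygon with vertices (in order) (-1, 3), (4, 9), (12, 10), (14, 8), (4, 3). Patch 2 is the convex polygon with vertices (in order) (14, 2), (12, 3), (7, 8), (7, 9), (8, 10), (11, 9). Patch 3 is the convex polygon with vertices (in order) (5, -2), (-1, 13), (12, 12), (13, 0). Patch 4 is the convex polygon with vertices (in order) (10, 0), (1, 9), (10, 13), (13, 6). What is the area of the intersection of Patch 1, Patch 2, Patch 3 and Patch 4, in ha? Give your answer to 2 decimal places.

The intersection is the polygon with vertices (11.882,6.941), (9.333,5.667), (7,8), (7,9), (7.429,9.429), (9.091,9.636), (11,9).
By the shoelace formula its area is 12.60.

12.60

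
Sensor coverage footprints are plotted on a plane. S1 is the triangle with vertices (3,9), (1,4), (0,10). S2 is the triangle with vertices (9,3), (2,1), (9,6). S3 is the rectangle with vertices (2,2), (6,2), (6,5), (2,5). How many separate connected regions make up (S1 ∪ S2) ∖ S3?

3

(S1 ∪ S2) ∖ S3 splits into 3 disjoint pieces (area 8.5, area 1.05, area 7.0714).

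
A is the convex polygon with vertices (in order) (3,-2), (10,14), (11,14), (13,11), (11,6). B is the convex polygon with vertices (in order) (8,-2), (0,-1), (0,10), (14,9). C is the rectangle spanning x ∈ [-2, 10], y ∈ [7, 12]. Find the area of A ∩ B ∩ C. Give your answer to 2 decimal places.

The intersection is the polygon with vertices (10,9.286), (10,7), (6.938,7), (8,9.429).
By the shoelace formula its area is 6.00.

6.00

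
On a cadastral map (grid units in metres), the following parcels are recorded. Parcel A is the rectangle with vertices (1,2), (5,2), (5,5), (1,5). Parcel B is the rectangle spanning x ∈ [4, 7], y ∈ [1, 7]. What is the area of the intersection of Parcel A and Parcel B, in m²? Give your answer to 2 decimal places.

|Parcel A∩Parcel B|: x∈[4,5], y∈[2,5] → 1·3 = 3.

3.00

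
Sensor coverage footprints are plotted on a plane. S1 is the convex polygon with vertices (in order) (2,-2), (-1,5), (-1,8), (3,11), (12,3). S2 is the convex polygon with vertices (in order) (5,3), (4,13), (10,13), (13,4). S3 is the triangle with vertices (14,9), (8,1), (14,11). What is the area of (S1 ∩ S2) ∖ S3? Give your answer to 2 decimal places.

20.82

|S1 ∩ S2| = 21.2175.
|(S1 ∩ S2) ∩ S3| = 0.4011.
|(S1 ∩ S2) ∖ S3| = 21.2175 − 0.4011 = 20.82.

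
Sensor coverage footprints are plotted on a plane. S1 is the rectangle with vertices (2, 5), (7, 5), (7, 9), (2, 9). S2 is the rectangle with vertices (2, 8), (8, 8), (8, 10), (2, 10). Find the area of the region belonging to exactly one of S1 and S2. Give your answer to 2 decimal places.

|S1∩S2|: x∈[2,7], y∈[8,9] → 5·1 = 5.
|S1 △ S2| = |S1| + |S2| − 2·|S1∩S2| = 20 + 12 − 10 = 22.00.

22.00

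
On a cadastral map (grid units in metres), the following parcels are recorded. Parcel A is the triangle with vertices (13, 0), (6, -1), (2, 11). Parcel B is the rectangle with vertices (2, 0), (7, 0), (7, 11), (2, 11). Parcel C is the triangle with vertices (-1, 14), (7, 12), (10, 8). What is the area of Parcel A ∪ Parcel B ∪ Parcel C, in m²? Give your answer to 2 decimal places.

By inclusion–exclusion:
Individual areas: |Parcel A| = 44, |Parcel B| = 55, |Parcel C| = 13.
|Parcel A∩Parcel B| = 22.3333.
|Parcel A∩Parcel C| = 0.
|Parcel B∩Parcel C| = 1.7045.
|Parcel A∩Parcel B∩Parcel C| = 0.
|Parcel A ∪ Parcel B ∪ Parcel C| = 112 − 24.0379 + 0 = 87.96.

87.96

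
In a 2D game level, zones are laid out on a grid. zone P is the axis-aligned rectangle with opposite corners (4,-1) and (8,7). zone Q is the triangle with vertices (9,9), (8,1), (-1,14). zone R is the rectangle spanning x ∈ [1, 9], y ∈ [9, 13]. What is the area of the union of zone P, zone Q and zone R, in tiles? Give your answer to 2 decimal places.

By inclusion–exclusion:
Individual areas: |zone P| = 32, |zone Q| = 42.5, |zone R| = 32.
|zone P∩zone Q| = 12.4444.
|zone P∩zone R| = 0 (no overlap).
|zone Q∩zone R| = 14.4573.
|zone P∩zone Q∩zone R| = 0.
|zone P ∪ zone Q ∪ zone R| = 106.5 − 26.9017 + 0 = 79.60.

79.60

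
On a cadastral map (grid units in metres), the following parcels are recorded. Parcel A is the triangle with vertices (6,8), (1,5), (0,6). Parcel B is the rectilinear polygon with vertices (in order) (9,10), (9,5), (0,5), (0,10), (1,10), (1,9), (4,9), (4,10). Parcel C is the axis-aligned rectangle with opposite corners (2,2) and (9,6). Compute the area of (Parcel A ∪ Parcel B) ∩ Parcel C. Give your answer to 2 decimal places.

7.00

The region (Parcel A ∪ Parcel B) ∩ Parcel C is the polygon with vertices (2,5), (2,6), (9,6), (9,5).
By the shoelace formula its area is 7.00.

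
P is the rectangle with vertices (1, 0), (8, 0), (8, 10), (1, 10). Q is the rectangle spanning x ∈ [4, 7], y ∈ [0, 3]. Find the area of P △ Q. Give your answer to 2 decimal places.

|P∩Q|: x∈[4,7], y∈[0,3] → 3·3 = 9.
|P △ Q| = |P| + |Q| − 2·|P∩Q| = 70 + 9 − 18 = 61.00.

61.00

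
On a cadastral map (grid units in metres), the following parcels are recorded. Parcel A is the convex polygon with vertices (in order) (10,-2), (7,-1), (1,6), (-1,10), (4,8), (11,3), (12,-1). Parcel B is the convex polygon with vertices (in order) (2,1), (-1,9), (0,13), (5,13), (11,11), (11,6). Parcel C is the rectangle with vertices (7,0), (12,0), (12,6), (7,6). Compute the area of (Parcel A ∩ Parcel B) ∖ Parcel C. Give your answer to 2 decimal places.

28.13

|Parcel A ∩ Parcel B| = 29.8307.
|(Parcel A ∩ Parcel B) ∩ Parcel C| = 1.7025.
|(Parcel A ∩ Parcel B) ∖ Parcel C| = 29.8307 − 1.7025 = 28.13.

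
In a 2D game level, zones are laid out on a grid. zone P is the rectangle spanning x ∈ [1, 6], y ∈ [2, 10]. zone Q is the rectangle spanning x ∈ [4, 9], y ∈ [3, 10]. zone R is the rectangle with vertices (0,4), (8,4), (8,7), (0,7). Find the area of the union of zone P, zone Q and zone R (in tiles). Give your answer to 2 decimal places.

By inclusion–exclusion:
Individual areas: |zone P| = 40, |zone Q| = 35, |zone R| = 24.
|zone P∩zone Q|: x∈[4,6], y∈[3,10] → 2·7 = 14.
|zone P∩zone R|: x∈[1,6], y∈[4,7] → 5·3 = 15.
|zone Q∩zone R|: x∈[4,8], y∈[4,7] → 4·3 = 12.
|zone P∩zone Q∩zone R| = 6.
|zone P ∪ zone Q ∪ zone R| = 99 − 41 + 6 = 64.00.

64.00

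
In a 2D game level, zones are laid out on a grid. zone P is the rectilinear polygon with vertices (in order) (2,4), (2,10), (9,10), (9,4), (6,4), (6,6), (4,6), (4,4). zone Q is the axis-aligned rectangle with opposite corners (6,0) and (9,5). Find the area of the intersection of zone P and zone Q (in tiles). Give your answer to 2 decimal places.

3.00

The intersection is the polygon with vertices (9,4), (6,4), (6,5), (9,5).
By the shoelace formula its area is 3.00.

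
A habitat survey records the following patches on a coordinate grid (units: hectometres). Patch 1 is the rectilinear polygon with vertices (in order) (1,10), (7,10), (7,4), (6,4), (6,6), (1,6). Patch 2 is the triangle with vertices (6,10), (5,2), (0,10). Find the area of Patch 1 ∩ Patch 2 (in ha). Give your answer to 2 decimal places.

The intersection is the polygon with vertices (6,10), (5.5,6), (2.5,6), (1,8.4), (1,10).
By the shoelace formula its area is 17.20.

17.20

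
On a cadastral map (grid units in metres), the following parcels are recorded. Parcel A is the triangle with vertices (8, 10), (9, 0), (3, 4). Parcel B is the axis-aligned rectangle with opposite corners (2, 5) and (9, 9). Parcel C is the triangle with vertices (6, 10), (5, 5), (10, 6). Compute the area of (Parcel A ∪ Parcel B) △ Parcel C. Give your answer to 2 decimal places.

|Parcel A ∪ Parcel B| = 44.8.
|(Parcel A ∪ Parcel B) ∩ Parcel C| = 10.8.
|(Parcel A ∪ Parcel B) △ Parcel C| = 44.8 + 12 − 21.6 = 35.20.

35.20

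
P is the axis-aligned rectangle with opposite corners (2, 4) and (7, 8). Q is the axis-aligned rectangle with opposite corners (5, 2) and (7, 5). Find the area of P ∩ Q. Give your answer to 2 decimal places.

2.00

|P∩Q|: x∈[5,7], y∈[4,5] → 2·1 = 2.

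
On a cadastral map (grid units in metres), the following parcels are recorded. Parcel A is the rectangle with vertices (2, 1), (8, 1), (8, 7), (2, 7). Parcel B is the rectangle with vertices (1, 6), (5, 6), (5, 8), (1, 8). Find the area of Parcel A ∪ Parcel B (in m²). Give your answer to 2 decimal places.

41.00

By inclusion–exclusion:
Individual areas: |Parcel A| = 36, |Parcel B| = 8.
|Parcel A∩Parcel B|: x∈[2,5], y∈[6,7] → 3·1 = 3.
|Parcel A ∪ Parcel B| = 44 − 3 = 41.00.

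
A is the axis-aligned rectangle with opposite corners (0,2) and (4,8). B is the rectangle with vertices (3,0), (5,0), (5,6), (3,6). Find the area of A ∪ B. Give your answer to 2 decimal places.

32.00

By inclusion–exclusion:
Individual areas: |A| = 24, |B| = 12.
|A∩B|: x∈[3,4], y∈[2,6] → 1·4 = 4.
|A ∪ B| = 36 − 4 = 32.00.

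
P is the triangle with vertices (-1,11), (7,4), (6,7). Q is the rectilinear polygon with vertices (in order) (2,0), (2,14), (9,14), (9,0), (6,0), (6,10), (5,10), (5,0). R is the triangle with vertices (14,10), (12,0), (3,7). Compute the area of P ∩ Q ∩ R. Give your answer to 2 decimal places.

2.47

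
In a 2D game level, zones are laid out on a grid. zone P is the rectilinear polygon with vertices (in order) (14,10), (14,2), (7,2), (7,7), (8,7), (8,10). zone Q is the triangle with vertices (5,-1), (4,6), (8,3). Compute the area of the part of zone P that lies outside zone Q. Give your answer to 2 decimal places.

52.00

|zone P| = 53, |zone P∩zone Q| = 1.
|zone P ∖ zone Q| = |zone P| − |zone P∩zone Q| = 53 − 1 = 52.00.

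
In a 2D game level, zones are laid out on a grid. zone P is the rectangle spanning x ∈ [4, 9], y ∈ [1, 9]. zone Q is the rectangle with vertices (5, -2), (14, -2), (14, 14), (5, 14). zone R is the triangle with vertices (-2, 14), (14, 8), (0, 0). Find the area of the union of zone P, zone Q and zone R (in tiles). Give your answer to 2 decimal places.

213.24

By inclusion–exclusion:
Individual areas: |zone P| = 40, |zone Q| = 144, |zone R| = 106.
|zone P∩zone Q|: x∈[5,9], y∈[1,9] → 4·8 = 32.
|zone P∩zone R| = 26.4286.
|zone Q∩zone R| = 38.3304.
|zone P∩zone Q∩zone R| = 20.
|zone P ∪ zone Q ∪ zone R| = 290 − 96.7589 + 20 = 213.24.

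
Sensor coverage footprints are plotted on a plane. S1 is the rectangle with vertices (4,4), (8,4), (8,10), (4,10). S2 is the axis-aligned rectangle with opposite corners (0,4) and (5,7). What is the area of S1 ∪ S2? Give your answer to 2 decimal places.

By inclusion–exclusion:
Individual areas: |S1| = 24, |S2| = 15.
|S1∩S2|: x∈[4,5], y∈[4,7] → 1·3 = 3.
|S1 ∪ S2| = 39 − 3 = 36.00.

36.00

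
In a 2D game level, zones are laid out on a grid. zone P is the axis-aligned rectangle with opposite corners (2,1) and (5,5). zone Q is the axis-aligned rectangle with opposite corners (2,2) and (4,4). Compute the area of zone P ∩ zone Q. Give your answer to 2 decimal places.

|zone P∩zone Q|: x∈[2,4], y∈[2,4] → 2·2 = 4.

4.00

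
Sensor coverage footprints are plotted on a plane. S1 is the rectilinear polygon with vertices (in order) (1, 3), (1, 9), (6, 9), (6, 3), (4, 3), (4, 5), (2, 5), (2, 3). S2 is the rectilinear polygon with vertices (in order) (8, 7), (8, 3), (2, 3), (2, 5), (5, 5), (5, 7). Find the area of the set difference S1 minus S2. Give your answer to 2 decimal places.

20.00

|S1| = 26, |S1∩S2| = 6.
|S1 ∖ S2| = |S1| − |S1∩S2| = 26 − 6 = 20.00.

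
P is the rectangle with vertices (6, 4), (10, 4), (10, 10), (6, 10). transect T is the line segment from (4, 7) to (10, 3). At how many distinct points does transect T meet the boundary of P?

The segment meets the boundary at (8.5,4), (6,5.667).

2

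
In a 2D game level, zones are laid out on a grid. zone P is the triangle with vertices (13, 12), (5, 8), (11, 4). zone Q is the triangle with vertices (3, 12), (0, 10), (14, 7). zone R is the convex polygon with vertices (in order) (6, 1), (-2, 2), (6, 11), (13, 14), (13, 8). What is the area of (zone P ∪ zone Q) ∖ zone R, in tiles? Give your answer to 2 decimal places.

11.04

|zone P ∪ zone Q| = 41.6886.
|(zone P ∪ zone Q) ∩ zone R| = 30.6468.
|(zone P ∪ zone Q) ∖ zone R| = 41.6886 − 30.6468 = 11.04.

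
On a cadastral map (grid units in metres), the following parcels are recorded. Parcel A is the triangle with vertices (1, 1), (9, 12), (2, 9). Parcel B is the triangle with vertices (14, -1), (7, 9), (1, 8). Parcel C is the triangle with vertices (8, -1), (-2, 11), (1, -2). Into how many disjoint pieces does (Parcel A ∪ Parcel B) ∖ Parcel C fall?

(Parcel A ∪ Parcel B) ∖ Parcel C is a single connected region.

1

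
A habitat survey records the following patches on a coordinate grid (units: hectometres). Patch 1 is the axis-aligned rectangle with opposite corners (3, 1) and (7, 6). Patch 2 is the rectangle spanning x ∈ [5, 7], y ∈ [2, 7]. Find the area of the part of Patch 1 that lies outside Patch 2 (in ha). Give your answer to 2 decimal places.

|Patch 1∩Patch 2|: x∈[5,7], y∈[2,6] → 2·4 = 8.
|Patch 1| = 20.
|Patch 1 ∖ Patch 2| = |Patch 1| − |Patch 1∩Patch 2| = 20 − 8 = 12.00.

12.00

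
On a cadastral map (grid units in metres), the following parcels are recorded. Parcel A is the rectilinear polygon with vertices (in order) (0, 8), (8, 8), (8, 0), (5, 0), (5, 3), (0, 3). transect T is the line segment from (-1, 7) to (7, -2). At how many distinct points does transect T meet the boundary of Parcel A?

4

The segment meets the boundary at (5.222,0), (5,0.25), (2.556,3), (0,5.875).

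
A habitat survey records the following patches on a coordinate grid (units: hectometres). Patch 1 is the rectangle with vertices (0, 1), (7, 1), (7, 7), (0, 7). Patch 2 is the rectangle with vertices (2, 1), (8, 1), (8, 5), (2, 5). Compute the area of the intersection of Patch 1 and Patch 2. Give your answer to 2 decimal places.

|Patch 1∩Patch 2|: x∈[2,7], y∈[1,5] → 5·4 = 20.

20.00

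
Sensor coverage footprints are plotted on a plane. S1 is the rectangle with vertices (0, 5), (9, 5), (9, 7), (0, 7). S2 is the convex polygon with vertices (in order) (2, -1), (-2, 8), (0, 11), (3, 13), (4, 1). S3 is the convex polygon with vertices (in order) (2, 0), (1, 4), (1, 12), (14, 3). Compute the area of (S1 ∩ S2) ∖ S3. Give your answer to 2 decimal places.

2.00

|S1 ∩ S2| = 7.1667.
|(S1 ∩ S2) ∩ S3| = 5.1667.
|(S1 ∩ S2) ∖ S3| = 7.1667 − 5.1667 = 2.00.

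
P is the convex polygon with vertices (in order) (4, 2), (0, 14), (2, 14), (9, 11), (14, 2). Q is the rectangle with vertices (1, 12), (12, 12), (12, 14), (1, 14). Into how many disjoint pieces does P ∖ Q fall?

P ∖ Q is a single connected region.

1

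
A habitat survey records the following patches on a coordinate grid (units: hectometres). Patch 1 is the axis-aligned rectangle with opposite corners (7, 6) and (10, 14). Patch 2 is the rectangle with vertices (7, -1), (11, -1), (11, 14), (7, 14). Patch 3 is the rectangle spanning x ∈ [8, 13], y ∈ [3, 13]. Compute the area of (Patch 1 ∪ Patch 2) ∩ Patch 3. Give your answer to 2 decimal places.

30.00

The region (Patch 1 ∪ Patch 2) ∩ Patch 3 is the polygon with vertices (11,3), (8,3), (8,13), (11,13).
By the shoelace formula its area is 30.00.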